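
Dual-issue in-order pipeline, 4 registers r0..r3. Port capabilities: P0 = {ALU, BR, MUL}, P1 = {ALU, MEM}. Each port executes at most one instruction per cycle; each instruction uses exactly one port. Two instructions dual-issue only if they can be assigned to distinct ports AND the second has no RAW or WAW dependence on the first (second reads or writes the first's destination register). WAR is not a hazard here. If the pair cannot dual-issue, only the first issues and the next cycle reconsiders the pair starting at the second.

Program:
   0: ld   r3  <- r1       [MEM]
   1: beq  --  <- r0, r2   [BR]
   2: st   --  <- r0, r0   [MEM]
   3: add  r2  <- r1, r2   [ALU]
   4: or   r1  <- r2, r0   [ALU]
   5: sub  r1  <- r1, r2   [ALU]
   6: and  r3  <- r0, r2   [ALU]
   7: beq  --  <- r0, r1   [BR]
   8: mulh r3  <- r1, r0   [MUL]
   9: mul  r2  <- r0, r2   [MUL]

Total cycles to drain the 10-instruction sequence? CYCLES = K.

CYCLES = 7

c0: i0&i1 ld.MEM/beq.BR  2-wide
c1: i2&i3 st.MEM/add.ALU  2-wide
c2: i4 or.ALU  RAW+WAW r1
c3: i5&i6 sub.ALU/and.ALU  2-wide
c4: i7 beq.BR  no-port BR/MUL
c5: i8 mulh.MUL  no-port MUL/MUL
c6: i9 mul.MUL  tail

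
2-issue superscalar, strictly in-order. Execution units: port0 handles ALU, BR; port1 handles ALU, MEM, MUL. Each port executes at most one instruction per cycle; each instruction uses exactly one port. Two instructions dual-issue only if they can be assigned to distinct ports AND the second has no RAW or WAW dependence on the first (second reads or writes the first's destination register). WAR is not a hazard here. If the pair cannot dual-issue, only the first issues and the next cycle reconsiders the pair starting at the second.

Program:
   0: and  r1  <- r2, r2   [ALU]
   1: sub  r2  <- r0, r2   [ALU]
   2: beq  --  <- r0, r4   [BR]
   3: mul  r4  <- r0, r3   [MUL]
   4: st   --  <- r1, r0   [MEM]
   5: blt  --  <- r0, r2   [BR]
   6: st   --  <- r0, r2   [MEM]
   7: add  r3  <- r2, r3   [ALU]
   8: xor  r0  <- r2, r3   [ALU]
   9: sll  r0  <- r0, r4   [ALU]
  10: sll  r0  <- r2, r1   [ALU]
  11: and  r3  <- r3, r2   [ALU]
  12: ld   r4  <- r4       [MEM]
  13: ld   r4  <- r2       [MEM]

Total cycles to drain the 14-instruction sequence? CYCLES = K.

CYCLES = 9

[0] i0/i1  and.ALU+sub.ALU  -- 2-wide
[1] i2/i3  beq.BR+mul.MUL  -- 2-wide
[2] i4/i5  st.MEM+blt.BR  -- 2-wide
[3] i6/i7  st.MEM+add.ALU  -- 2-wide
[4] i8  xor.ALU  -- RAW+WAW r0
[5] i9  sll.ALU  -- WAW r0
[6] i10/i11  sll.ALU+and.ALU  -- 2-wide
[7] i12  ld.MEM  -- no-port MEM/MEM
[8] i13  ld.MEM  -- tail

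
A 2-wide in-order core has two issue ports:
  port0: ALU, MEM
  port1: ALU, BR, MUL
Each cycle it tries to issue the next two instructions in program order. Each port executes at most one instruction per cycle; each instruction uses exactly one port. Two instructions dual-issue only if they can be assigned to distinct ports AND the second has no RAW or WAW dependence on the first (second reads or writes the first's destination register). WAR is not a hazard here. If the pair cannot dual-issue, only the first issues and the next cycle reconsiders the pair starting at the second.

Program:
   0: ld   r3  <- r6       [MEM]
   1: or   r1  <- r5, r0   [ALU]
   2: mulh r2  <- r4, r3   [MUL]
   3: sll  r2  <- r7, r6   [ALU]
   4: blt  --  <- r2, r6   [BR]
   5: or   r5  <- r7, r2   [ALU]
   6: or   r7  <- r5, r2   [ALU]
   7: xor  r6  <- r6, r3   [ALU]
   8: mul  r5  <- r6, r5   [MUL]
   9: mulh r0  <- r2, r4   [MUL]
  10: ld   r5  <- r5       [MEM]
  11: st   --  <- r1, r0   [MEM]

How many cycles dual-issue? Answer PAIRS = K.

PAIRS = 4

#0 head=0: ld.MEM;or.ALU i0+i1 2-wide
#1 head=2: mulh.MUL i2 WAW r2
#2 head=3: sll.ALU i3 RAW r2
#3 head=4: blt.BR;or.ALU i4+i5 2-wide
#4 head=6: or.ALU;xor.ALU i6+i7 2-wide
#5 head=8: mul.MUL i8 no-port MUL/MUL
#6 head=9: mulh.MUL;ld.MEM i9+i10 2-wide
#7 head=11: st.MEM i11 tail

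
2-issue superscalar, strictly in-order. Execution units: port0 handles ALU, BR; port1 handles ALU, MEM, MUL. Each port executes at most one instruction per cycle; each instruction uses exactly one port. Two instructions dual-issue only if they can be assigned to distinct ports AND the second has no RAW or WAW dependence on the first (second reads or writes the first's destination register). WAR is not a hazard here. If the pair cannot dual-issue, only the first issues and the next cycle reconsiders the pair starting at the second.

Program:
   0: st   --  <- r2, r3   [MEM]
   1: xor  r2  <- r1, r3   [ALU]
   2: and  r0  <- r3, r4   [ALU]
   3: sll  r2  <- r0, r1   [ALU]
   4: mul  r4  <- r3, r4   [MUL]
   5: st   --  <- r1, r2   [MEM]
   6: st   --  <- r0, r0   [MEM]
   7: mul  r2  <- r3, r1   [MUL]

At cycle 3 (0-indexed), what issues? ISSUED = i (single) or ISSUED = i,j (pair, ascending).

ISSUED = 5

0. st.MEM;xor.ALU @i0/i1  | pair
1. and.ALU @i2  | RAW r0
2. sll.ALU;mul.MUL @i3/i4  | pair
3. st.MEM @i5  | no-port MEM/MEM
4. st.MEM @i6  | no-port MEM/MUL
5. mul.MUL @i7  | tail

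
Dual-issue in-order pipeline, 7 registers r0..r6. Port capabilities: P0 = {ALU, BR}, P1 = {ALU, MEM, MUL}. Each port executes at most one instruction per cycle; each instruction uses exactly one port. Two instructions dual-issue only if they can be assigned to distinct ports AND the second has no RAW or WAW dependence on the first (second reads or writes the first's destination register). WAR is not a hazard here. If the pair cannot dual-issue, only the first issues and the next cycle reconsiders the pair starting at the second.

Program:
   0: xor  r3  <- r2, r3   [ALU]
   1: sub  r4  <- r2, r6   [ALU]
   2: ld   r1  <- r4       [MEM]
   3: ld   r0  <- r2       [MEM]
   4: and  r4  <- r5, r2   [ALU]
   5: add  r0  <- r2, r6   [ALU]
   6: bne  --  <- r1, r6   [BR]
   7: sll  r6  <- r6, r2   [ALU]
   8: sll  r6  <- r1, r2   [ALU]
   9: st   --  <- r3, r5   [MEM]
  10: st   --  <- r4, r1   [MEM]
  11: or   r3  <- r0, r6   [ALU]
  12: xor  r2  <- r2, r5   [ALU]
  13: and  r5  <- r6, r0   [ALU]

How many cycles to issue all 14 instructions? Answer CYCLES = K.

#0 head=0: xor.ALU;sub.ALU i0+i1 2-wide
#1 head=2: ld.MEM i2 no-port MEM/MEM
#2 head=3: ld.MEM;and.ALU i3+i4 2-wide
#3 head=5: add.ALU;bne.BR i5+i6 2-wide
#4 head=7: sll.ALU i7 WAW r6
#5 head=8: sll.ALU;st.MEM i8+i9 2-wide
#6 head=10: st.MEM;or.ALU i10+i11 2-wide
#7 head=12: xor.ALU;and.ALU i12+i13 2-wide

CYCLES = 8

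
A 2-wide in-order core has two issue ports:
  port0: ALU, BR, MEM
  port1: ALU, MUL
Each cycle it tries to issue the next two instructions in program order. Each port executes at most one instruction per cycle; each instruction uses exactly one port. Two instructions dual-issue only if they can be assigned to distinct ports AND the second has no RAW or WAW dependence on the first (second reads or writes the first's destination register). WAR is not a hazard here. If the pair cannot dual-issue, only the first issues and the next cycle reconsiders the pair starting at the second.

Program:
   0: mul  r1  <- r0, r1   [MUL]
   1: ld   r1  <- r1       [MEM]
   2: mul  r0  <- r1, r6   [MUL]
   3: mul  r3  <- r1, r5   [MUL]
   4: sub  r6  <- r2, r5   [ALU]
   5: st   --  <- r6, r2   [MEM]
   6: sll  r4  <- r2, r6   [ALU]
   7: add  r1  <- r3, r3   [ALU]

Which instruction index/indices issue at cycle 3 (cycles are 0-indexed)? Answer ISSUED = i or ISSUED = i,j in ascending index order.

ISSUED = 3,4

0. mul.MUL @i0  | RAW+WAW r1
1. ld.MEM @i1  | RAW r1
2. mul.MUL @i2  | no-port MUL/MUL
3. mul.MUL+sub.ALU @i3/i4  | pair
4. st.MEM+sll.ALU @i5/i6  | pair
5. add.ALU @i7  | tail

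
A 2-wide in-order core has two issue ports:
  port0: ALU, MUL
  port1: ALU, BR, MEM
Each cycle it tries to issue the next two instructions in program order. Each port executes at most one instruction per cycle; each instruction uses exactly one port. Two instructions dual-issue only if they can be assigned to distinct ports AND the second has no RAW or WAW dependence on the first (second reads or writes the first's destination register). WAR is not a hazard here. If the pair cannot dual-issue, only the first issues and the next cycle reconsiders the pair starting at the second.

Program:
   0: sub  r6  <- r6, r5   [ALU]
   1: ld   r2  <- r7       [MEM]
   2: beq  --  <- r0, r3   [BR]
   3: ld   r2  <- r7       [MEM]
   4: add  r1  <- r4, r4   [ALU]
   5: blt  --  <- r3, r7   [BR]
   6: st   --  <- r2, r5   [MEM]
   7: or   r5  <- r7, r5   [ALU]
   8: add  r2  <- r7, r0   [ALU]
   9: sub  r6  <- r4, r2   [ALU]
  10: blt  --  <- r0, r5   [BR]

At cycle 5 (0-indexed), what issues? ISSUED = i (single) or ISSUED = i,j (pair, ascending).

ISSUED = 8

c0: i0/i1 sub.ALU+ld.MEM  dual
c1: i2 beq.BR  no-port BR/MEM
c2: i3/i4 ld.MEM+add.ALU  dual
c3: i5 blt.BR  no-port BR/MEM
c4: i6/i7 st.MEM+or.ALU  dual
c5: i8 add.ALU  RAW r2
c6: i9/i10 sub.ALU+blt.BR  dual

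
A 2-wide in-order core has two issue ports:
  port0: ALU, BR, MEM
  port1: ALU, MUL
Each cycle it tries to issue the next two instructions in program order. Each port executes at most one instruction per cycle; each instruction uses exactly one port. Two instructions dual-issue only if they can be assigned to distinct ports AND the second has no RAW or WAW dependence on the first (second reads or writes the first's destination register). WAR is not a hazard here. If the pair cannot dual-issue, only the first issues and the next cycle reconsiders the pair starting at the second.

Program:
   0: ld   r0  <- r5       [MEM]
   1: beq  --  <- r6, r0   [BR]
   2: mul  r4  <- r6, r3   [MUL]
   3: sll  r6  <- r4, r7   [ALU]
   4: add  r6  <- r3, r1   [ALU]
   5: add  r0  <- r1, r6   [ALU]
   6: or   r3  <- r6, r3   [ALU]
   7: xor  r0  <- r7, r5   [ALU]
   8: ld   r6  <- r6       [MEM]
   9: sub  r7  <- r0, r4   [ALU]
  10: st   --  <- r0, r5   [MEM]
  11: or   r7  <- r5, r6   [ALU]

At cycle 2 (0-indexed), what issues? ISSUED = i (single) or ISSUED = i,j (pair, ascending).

ISSUED = 3

0. ld.MEM @i0  | no-port MEM/BR
1. beq.BR;mul.MUL @i1/i2  | pair
2. sll.ALU @i3  | WAW r6
3. add.ALU @i4  | RAW r6
4. add.ALU;or.ALU @i5/i6  | pair
5. xor.ALU;ld.MEM @i7/i8  | pair
6. sub.ALU;st.MEM @i9/i10  | pair
7. or.ALU @i11  | tail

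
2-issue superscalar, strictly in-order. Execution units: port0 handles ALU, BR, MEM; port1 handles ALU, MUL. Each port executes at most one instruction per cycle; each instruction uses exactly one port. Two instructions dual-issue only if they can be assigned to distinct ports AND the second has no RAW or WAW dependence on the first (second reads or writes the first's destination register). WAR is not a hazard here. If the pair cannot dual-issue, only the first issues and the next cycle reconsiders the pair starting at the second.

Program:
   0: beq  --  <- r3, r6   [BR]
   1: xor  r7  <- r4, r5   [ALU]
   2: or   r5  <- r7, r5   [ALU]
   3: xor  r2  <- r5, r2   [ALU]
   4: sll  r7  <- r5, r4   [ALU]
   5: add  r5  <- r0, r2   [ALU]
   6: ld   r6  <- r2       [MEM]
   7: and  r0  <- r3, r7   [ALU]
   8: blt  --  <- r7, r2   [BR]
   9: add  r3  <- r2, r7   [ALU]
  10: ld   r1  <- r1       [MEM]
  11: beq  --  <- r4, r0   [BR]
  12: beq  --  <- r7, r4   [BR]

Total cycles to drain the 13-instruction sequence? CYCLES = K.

c0: i0/i1 beq.BR;xor.ALU  pair
c1: i2 or.ALU  RAW r5
c2: i3/i4 xor.ALU;sll.ALU  pair
c3: i5/i6 add.ALU;ld.MEM  pair
c4: i7/i8 and.ALU;blt.BR  pair
c5: i9/i10 add.ALU;ld.MEM  pair
c6: i11 beq.BR  no-port BR/BR
c7: i12 beq.BR  tail

CYCLES = 8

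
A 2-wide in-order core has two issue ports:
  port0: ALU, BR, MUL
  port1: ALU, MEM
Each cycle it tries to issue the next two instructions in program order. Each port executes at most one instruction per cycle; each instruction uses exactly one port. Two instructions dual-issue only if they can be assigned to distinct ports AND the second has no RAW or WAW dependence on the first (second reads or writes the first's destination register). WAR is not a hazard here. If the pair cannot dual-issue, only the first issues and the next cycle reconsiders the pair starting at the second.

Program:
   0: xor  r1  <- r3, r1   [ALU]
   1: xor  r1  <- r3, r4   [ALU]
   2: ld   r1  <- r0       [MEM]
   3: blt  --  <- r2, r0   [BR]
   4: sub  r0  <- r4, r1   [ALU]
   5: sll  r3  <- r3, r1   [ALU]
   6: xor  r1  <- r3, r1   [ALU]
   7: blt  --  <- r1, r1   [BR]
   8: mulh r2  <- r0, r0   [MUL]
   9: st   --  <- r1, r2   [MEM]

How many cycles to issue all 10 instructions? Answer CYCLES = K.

CYCLES = 8

  cy0 -> i0 (xor) WAW r1
  cy1 -> i1 (xor) WAW r1
  cy2 -> i2+i3 (ld blt) pair
  cy3 -> i4+i5 (sub sll) pair
  cy4 -> i6 (xor) RAW r1
  cy5 -> i7 (blt) no-port BR/MUL
  cy6 -> i8 (mulh) RAW r2
  cy7 -> i9 (st) tail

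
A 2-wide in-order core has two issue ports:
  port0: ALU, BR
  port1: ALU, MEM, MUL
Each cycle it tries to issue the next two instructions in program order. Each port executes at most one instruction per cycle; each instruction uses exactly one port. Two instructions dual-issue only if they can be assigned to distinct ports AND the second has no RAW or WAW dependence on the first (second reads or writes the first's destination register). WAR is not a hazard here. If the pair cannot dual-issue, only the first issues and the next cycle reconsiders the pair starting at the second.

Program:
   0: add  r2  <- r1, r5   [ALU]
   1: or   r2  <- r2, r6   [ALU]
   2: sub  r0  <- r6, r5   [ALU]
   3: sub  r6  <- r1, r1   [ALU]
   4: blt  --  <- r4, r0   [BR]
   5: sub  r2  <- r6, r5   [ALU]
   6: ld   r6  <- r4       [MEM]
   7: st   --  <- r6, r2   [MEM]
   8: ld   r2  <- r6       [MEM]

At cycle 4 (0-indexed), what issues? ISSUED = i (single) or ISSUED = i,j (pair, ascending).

ISSUED = 7

0. add @i0  | RAW+WAW r2
1. or/sub @i1,i2  | pair
2. sub/blt @i3,i4  | pair
3. sub/ld @i5,i6  | pair
4. st @i7  | no-port MEM/MEM
5. ld @i8  | tail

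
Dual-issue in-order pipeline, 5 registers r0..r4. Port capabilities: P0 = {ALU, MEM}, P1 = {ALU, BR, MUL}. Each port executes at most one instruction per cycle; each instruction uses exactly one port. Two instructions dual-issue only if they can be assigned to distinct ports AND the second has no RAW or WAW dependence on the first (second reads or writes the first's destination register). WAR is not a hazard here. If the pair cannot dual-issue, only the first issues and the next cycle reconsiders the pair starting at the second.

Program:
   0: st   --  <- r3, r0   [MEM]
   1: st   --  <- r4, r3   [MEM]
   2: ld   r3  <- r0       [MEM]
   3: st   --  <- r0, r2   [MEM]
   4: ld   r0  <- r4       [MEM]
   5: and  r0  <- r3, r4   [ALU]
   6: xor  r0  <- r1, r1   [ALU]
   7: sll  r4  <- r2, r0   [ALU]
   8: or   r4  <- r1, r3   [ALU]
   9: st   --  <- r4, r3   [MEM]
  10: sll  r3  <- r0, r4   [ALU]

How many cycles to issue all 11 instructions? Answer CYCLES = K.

CYCLES = 10

c0: i0 st  no-port MEM/MEM
c1: i1 st  no-port MEM/MEM
c2: i2 ld  no-port MEM/MEM
c3: i3 st  no-port MEM/MEM
c4: i4 ld  WAW r0
c5: i5 and  WAW r0
c6: i6 xor  RAW r0
c7: i7 sll  WAW r4
c8: i8 or  RAW r4
c9: i9+i10 st/sll  dual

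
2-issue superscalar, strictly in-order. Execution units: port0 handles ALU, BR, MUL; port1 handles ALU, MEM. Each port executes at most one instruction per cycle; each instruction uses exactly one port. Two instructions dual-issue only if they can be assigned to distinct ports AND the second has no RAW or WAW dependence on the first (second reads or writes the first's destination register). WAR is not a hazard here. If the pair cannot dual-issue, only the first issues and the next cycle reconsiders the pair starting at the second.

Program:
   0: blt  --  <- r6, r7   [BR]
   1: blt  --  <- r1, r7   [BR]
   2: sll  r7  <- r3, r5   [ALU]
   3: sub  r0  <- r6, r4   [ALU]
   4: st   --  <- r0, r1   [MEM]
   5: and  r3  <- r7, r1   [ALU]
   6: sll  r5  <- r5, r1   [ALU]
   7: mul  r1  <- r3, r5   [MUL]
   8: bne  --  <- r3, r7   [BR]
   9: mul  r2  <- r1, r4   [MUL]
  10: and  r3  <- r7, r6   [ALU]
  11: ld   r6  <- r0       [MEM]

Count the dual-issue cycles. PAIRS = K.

c0: i0 blt  no-port BR/BR
c1: i1&i2 blt/sll  dual
c2: i3 sub  RAW r0
c3: i4&i5 st/and  dual
c4: i6 sll  RAW r5
c5: i7 mul  no-port MUL/BR
c6: i8 bne  no-port BR/MUL
c7: i9&i10 mul/and  dual
c8: i11 ld  tail

PAIRS = 3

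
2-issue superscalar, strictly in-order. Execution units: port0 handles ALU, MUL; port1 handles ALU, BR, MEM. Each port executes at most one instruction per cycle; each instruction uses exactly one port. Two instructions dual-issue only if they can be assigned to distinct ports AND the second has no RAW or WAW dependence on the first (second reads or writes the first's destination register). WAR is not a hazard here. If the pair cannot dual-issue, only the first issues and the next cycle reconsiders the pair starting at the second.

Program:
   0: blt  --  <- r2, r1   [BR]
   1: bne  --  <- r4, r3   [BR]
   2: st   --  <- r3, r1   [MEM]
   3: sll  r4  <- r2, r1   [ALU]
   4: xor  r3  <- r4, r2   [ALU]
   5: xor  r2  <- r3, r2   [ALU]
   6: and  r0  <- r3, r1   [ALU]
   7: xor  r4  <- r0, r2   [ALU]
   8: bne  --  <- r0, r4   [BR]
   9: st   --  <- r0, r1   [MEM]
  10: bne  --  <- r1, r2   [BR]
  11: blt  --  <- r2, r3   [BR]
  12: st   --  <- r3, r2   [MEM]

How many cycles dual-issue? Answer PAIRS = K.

PAIRS = 2

#0 head=0: blt i0 no-port BR/BR
#1 head=1: bne i1 no-port BR/MEM
#2 head=2: st/sll i2&i3 pair
#3 head=4: xor i4 RAW r3
#4 head=5: xor/and i5&i6 pair
#5 head=7: xor i7 RAW r4
#6 head=8: bne i8 no-port BR/MEM
#7 head=9: st i9 no-port MEM/BR
#8 head=10: bne i10 no-port BR/BR
#9 head=11: blt i11 no-port BR/MEM
#10 head=12: st i12 tail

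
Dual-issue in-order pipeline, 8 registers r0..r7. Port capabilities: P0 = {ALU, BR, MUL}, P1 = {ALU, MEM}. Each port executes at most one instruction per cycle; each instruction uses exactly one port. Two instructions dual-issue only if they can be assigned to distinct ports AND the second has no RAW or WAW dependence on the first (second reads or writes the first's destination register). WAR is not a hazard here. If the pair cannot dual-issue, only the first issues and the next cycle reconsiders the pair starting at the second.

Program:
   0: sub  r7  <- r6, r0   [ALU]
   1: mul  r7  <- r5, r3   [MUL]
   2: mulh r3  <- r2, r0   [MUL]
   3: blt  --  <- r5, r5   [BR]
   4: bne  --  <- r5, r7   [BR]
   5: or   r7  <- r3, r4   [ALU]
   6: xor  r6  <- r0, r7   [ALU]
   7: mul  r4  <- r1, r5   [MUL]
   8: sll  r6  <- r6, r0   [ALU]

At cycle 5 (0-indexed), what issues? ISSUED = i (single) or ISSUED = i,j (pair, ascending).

c0: i0 sub.ALU  WAW r7
c1: i1 mul.MUL  no-port MUL/MUL
c2: i2 mulh.MUL  no-port MUL/BR
c3: i3 blt.BR  no-port BR/BR
c4: i4+i5 bne.BR or.ALU  dual
c5: i6+i7 xor.ALU mul.MUL  dual
c6: i8 sll.ALU  tail

ISSUED = 6,7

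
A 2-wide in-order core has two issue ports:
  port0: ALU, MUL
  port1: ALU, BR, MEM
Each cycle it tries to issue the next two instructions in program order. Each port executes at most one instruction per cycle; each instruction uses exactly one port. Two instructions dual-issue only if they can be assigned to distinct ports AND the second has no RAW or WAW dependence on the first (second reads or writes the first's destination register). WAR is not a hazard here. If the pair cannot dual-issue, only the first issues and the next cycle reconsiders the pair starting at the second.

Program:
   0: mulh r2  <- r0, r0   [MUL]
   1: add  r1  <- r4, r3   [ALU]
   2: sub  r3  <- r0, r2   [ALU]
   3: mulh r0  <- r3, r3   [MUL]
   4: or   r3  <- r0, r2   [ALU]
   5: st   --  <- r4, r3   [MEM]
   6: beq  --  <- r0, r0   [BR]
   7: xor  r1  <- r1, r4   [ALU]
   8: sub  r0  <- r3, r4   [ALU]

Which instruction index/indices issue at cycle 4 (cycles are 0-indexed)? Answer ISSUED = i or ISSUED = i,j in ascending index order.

ISSUED = 5

c0: i0,i1 mulh/add  dual
c1: i2 sub  RAW r3
c2: i3 mulh  RAW r0
c3: i4 or  RAW r3
c4: i5 st  no-port MEM/BR
c5: i6,i7 beq/xor  dual
c6: i8 sub  tail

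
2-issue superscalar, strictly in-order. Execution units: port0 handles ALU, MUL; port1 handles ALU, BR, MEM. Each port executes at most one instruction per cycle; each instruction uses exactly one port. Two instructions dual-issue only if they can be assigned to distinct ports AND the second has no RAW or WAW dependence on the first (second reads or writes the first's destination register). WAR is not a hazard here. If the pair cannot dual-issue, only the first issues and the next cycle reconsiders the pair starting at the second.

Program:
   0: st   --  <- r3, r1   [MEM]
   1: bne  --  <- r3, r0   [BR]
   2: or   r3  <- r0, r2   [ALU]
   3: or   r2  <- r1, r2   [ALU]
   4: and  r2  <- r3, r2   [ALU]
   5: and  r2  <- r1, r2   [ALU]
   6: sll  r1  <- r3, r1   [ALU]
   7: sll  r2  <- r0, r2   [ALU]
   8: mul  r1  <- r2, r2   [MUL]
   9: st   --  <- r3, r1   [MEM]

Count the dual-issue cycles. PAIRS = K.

PAIRS = 2

0. st @i0  | no-port MEM/BR
1. bne;or @i1&i2  | dual
2. or @i3  | RAW+WAW r2
3. and @i4  | RAW+WAW r2
4. and;sll @i5&i6  | dual
5. sll @i7  | RAW r2
6. mul @i8  | RAW r1
7. st @i9  | tail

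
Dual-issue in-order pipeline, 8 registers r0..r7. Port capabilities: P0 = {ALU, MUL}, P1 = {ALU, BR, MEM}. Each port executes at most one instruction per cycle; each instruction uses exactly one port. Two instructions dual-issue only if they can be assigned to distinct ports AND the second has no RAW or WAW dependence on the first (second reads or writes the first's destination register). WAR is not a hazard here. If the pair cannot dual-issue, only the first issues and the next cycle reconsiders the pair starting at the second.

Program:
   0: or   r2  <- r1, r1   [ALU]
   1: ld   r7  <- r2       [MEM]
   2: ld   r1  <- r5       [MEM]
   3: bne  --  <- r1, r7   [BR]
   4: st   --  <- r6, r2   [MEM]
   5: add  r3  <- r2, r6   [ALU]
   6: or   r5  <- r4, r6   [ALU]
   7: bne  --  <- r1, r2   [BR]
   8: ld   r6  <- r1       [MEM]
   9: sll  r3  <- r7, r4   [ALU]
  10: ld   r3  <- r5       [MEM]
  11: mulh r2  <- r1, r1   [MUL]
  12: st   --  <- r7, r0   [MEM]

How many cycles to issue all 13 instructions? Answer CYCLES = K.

0. or.ALU @i0  | RAW r2
1. ld.MEM @i1  | no-port MEM/MEM
2. ld.MEM @i2  | no-port MEM/BR
3. bne.BR @i3  | no-port BR/MEM
4. st.MEM/add.ALU @i4,i5  | pair
5. or.ALU/bne.BR @i6,i7  | pair
6. ld.MEM/sll.ALU @i8,i9  | pair
7. ld.MEM/mulh.MUL @i10,i11  | pair
8. st.MEM @i12  | tail

CYCLES = 9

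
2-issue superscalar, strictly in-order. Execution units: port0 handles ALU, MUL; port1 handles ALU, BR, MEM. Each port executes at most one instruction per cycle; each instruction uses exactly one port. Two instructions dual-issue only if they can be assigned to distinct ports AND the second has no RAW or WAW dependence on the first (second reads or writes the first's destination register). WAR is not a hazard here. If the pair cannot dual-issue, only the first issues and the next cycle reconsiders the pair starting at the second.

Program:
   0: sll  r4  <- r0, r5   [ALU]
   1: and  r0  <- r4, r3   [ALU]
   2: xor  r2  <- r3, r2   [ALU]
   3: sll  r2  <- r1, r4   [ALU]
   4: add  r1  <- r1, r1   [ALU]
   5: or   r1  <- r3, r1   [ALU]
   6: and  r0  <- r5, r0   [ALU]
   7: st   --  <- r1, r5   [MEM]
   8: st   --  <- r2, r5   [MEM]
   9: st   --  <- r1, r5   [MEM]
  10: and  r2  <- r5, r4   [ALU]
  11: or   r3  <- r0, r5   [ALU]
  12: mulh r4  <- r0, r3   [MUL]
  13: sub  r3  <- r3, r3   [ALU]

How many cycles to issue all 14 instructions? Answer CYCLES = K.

  cy0 -> i0 (sll) RAW r4
  cy1 -> i1&i2 (and+xor) pair
  cy2 -> i3&i4 (sll+add) pair
  cy3 -> i5&i6 (or+and) pair
  cy4 -> i7 (st) no-port MEM/MEM
  cy5 -> i8 (st) no-port MEM/MEM
  cy6 -> i9&i10 (st+and) pair
  cy7 -> i11 (or) RAW r3
  cy8 -> i12&i13 (mulh+sub) pair

CYCLES = 9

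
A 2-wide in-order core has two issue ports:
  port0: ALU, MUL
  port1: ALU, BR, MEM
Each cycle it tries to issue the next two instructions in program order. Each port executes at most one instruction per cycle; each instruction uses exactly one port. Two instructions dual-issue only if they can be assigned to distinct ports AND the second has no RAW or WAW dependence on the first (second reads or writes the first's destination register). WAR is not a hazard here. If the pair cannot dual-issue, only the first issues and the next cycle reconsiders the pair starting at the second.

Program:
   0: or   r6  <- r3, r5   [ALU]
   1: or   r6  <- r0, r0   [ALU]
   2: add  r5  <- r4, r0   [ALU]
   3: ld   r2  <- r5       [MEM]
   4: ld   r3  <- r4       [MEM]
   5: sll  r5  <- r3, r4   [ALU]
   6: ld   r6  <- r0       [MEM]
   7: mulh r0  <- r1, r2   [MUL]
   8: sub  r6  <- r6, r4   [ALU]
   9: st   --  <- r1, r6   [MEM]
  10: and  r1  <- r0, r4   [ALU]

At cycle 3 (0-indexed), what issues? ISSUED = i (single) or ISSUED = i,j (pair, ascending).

ISSUED = 4

#0 head=0: or.ALU i0 WAW r6
#1 head=1: or.ALU add.ALU i1/i2 dual
#2 head=3: ld.MEM i3 no-port MEM/MEM
#3 head=4: ld.MEM i4 RAW r3
#4 head=5: sll.ALU ld.MEM i5/i6 dual
#5 head=7: mulh.MUL sub.ALU i7/i8 dual
#6 head=9: st.MEM and.ALU i9/i10 dual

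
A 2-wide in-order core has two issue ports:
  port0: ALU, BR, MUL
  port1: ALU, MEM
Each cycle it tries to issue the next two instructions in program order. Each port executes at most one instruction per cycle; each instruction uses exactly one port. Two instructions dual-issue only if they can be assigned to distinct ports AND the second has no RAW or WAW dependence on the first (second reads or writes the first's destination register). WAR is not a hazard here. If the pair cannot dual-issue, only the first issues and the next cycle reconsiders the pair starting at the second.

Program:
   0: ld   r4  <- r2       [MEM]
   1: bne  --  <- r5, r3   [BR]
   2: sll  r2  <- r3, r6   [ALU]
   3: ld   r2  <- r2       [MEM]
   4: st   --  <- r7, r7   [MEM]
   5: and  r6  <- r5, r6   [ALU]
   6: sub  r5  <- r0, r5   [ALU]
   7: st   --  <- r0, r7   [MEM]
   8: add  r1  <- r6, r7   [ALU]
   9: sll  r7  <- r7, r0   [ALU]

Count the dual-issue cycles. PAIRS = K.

  cy0 -> i0+i1 (ld;bne) 2-wide
  cy1 -> i2 (sll) RAW+WAW r2
  cy2 -> i3 (ld) no-port MEM/MEM
  cy3 -> i4+i5 (st;and) 2-wide
  cy4 -> i6+i7 (sub;st) 2-wide
  cy5 -> i8+i9 (add;sll) 2-wide

PAIRS = 4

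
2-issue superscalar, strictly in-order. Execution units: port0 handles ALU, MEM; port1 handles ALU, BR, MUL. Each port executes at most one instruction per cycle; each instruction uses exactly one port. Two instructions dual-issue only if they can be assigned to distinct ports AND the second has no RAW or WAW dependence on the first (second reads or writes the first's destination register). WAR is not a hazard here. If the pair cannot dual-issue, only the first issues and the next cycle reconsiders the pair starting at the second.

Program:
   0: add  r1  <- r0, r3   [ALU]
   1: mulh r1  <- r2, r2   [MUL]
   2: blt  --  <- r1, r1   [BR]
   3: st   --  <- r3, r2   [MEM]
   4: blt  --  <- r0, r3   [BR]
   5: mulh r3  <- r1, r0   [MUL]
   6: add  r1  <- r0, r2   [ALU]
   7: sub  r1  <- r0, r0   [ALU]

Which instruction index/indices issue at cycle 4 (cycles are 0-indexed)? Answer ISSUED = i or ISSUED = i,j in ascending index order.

ISSUED = 5,6

c0: i0 add.ALU  WAW r1
c1: i1 mulh.MUL  no-port MUL/BR
c2: i2+i3 blt.BR;st.MEM  dual
c3: i4 blt.BR  no-port BR/MUL
c4: i5+i6 mulh.MUL;add.ALU  dual
c5: i7 sub.ALU  tail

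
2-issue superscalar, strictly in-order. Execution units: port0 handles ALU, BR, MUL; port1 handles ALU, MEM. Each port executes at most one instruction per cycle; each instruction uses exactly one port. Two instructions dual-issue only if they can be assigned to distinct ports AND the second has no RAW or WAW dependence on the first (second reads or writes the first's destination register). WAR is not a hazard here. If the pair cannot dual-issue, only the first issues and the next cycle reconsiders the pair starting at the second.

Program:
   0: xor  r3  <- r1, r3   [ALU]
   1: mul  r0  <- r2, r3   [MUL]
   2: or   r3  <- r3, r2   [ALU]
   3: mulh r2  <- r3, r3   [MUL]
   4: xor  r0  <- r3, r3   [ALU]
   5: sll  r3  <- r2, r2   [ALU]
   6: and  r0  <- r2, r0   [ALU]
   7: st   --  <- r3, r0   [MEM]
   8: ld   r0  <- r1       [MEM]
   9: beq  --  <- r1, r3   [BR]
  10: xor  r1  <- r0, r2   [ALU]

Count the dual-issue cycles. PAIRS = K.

PAIRS = 4

0. xor.ALU @i0  | RAW r3
1. mul.MUL;or.ALU @i1,i2  | 2-wide
2. mulh.MUL;xor.ALU @i3,i4  | 2-wide
3. sll.ALU;and.ALU @i5,i6  | 2-wide
4. st.MEM @i7  | no-port MEM/MEM
5. ld.MEM;beq.BR @i8,i9  | 2-wide
6. xor.ALU @i10  | tail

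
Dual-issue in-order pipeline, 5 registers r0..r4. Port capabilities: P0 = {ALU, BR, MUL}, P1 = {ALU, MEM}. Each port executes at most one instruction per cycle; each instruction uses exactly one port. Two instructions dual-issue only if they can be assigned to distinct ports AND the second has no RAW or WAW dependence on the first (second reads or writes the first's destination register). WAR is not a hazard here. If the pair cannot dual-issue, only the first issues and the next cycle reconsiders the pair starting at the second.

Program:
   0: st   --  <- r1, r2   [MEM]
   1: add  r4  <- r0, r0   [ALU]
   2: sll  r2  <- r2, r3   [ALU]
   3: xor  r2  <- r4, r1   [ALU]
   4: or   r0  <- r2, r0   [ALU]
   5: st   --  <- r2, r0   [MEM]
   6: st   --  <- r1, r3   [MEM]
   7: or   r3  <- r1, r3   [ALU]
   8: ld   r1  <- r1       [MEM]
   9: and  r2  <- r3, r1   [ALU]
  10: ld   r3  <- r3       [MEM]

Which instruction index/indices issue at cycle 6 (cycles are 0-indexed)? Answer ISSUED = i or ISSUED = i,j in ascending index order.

[0] i0,i1  st.MEM/add.ALU  -- 2-wide
[1] i2  sll.ALU  -- WAW r2
[2] i3  xor.ALU  -- RAW r2
[3] i4  or.ALU  -- RAW r0
[4] i5  st.MEM  -- no-port MEM/MEM
[5] i6,i7  st.MEM/or.ALU  -- 2-wide
[6] i8  ld.MEM  -- RAW r1
[7] i9,i10  and.ALU/ld.MEM  -- 2-wide

ISSUED = 8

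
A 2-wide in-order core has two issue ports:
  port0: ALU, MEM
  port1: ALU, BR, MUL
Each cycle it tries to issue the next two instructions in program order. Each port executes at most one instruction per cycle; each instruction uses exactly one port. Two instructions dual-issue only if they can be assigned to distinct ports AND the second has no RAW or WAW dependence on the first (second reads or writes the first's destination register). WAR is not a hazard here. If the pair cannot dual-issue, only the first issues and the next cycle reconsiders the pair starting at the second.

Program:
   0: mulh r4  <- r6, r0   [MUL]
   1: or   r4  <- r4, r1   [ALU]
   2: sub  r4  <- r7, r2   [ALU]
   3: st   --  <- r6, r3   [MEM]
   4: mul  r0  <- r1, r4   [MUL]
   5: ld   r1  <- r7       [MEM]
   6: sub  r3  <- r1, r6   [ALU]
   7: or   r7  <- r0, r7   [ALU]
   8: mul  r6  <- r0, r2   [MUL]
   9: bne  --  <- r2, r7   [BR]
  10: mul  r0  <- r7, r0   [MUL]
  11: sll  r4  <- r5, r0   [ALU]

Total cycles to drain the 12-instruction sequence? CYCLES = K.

CYCLES = 9

#0 head=0: mulh.MUL i0 RAW+WAW r4
#1 head=1: or.ALU i1 WAW r4
#2 head=2: sub.ALU+st.MEM i2,i3 dual
#3 head=4: mul.MUL+ld.MEM i4,i5 dual
#4 head=6: sub.ALU+or.ALU i6,i7 dual
#5 head=8: mul.MUL i8 no-port MUL/BR
#6 head=9: bne.BR i9 no-port BR/MUL
#7 head=10: mul.MUL i10 RAW r0
#8 head=11: sll.ALU i11 tail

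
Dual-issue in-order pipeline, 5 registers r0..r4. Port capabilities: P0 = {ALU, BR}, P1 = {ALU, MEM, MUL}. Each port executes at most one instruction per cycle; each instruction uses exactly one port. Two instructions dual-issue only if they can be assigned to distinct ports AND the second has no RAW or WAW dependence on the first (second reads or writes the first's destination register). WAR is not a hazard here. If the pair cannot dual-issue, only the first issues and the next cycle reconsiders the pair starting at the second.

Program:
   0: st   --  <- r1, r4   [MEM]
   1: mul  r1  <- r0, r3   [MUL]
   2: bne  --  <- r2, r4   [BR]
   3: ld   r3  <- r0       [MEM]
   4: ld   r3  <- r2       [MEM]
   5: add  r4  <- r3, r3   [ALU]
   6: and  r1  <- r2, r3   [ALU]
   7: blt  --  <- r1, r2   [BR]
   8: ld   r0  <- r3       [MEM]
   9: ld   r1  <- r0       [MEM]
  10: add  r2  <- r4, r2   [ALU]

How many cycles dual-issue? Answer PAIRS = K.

PAIRS = 4

  cy0 -> i0 (st) no-port MEM/MUL
  cy1 -> i1+i2 (mul/bne) 2-wide
  cy2 -> i3 (ld) no-port MEM/MEM
  cy3 -> i4 (ld) RAW r3
  cy4 -> i5+i6 (add/and) 2-wide
  cy5 -> i7+i8 (blt/ld) 2-wide
  cy6 -> i9+i10 (ld/add) 2-wide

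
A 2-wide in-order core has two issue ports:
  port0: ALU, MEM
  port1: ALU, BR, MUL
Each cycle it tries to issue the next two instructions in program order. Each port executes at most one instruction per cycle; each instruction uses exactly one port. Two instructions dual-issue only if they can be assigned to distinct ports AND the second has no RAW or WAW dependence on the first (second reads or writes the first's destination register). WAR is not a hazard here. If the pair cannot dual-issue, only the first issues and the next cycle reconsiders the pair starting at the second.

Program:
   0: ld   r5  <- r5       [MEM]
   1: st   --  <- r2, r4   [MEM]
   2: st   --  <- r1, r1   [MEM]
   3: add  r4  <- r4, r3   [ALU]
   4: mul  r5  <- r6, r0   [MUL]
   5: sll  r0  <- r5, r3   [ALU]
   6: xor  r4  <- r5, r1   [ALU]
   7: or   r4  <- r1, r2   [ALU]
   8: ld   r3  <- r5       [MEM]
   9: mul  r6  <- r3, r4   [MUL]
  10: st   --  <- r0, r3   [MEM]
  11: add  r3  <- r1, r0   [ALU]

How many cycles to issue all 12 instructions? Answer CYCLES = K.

  cy0 -> i0 (ld) no-port MEM/MEM
  cy1 -> i1 (st) no-port MEM/MEM
  cy2 -> i2+i3 (st+add) 2-wide
  cy3 -> i4 (mul) RAW r5
  cy4 -> i5+i6 (sll+xor) 2-wide
  cy5 -> i7+i8 (or+ld) 2-wide
  cy6 -> i9+i10 (mul+st) 2-wide
  cy7 -> i11 (add) tail

CYCLES = 8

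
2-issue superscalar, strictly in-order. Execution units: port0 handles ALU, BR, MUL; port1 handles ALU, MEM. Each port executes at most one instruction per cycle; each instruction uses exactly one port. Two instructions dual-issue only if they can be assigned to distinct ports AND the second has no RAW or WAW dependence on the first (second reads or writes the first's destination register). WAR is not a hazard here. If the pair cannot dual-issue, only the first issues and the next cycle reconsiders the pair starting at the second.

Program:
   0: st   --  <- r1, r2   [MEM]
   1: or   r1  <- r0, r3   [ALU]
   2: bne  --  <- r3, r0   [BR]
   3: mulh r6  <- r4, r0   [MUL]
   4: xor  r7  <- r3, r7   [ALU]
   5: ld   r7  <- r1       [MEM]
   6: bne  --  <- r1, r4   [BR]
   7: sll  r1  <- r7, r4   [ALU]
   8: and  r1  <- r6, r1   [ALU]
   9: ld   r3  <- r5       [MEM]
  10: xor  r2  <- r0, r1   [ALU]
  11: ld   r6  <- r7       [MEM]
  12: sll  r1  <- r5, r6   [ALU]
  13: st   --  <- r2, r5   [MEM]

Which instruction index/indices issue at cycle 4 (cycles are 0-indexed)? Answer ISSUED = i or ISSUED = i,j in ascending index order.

ISSUED = 7

0. st/or @i0/i1  | dual
1. bne @i2  | no-port BR/MUL
2. mulh/xor @i3/i4  | dual
3. ld/bne @i5/i6  | dual
4. sll @i7  | RAW+WAW r1
5. and/ld @i8/i9  | dual
6. xor/ld @i10/i11  | dual
7. sll/st @i12/i13  | dual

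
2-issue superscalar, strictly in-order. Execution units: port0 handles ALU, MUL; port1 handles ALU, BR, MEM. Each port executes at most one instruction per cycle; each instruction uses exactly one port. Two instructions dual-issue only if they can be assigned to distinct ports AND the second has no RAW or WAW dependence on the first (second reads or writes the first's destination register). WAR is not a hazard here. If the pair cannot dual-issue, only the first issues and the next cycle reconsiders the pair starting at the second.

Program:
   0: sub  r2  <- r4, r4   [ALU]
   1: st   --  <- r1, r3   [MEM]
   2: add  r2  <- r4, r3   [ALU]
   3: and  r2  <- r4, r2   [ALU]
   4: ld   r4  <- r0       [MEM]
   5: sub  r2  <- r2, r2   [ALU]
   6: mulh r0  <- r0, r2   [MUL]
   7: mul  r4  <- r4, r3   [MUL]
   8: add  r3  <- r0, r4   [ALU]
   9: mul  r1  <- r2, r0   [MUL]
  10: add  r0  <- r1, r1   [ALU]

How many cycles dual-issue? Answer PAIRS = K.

PAIRS = 3

[0] i0,i1  sub;st  -- 2-wide
[1] i2  add  -- RAW+WAW r2
[2] i3,i4  and;ld  -- 2-wide
[3] i5  sub  -- RAW r2
[4] i6  mulh  -- no-port MUL/MUL
[5] i7  mul  -- RAW r4
[6] i8,i9  add;mul  -- 2-wide
[7] i10  add  -- tail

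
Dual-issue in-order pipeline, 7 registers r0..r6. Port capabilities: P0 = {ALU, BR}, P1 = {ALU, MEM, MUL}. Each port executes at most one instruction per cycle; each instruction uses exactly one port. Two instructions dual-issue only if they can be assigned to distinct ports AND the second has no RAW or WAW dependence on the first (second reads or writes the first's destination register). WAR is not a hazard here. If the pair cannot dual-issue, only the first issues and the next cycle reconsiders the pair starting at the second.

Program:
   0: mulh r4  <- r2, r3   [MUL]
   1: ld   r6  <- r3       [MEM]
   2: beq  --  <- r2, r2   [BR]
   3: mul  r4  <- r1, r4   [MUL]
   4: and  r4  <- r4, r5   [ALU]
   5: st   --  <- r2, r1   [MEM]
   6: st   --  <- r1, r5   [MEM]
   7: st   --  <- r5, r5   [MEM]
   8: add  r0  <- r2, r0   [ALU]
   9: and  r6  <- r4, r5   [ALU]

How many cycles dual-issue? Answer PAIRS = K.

0. mulh.MUL @i0  | no-port MUL/MEM
1. ld.MEM+beq.BR @i1,i2  | dual
2. mul.MUL @i3  | RAW+WAW r4
3. and.ALU+st.MEM @i4,i5  | dual
4. st.MEM @i6  | no-port MEM/MEM
5. st.MEM+add.ALU @i7,i8  | dual
6. and.ALU @i9  | tail

PAIRS = 3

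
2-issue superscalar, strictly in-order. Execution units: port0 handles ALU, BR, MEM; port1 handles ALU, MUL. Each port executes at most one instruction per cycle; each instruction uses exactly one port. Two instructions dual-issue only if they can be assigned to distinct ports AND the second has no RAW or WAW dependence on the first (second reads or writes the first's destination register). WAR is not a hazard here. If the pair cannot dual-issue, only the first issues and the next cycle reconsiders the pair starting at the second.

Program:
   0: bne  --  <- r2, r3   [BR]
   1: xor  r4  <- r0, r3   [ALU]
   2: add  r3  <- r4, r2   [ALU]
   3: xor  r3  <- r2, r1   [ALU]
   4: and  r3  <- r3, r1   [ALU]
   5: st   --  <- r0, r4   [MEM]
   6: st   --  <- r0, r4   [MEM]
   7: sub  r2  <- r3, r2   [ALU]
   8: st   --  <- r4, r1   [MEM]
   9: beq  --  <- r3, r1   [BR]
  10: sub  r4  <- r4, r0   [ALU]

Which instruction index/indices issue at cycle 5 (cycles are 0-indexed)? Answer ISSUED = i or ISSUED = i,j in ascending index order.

[0] i0/i1  bne;xor  -- pair
[1] i2  add  -- WAW r3
[2] i3  xor  -- RAW+WAW r3
[3] i4/i5  and;st  -- pair
[4] i6/i7  st;sub  -- pair
[5] i8  st  -- no-port MEM/BR
[6] i9/i10  beq;sub  -- pair

ISSUED = 8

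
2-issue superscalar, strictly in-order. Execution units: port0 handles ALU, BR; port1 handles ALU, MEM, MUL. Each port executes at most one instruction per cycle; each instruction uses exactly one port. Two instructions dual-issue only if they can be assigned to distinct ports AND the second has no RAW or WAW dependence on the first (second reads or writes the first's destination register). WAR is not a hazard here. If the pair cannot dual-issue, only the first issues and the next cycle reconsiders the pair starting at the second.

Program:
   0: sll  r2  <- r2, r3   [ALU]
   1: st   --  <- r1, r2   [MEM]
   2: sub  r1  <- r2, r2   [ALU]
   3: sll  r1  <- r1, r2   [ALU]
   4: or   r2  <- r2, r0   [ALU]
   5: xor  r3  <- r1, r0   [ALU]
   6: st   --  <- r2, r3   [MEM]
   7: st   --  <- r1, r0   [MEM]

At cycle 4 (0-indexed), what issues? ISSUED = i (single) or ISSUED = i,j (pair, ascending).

#0 head=0: sll i0 RAW r2
#1 head=1: st sub i1+i2 dual
#2 head=3: sll or i3+i4 dual
#3 head=5: xor i5 RAW r3
#4 head=6: st i6 no-port MEM/MEM
#5 head=7: st i7 tail

ISSUED = 6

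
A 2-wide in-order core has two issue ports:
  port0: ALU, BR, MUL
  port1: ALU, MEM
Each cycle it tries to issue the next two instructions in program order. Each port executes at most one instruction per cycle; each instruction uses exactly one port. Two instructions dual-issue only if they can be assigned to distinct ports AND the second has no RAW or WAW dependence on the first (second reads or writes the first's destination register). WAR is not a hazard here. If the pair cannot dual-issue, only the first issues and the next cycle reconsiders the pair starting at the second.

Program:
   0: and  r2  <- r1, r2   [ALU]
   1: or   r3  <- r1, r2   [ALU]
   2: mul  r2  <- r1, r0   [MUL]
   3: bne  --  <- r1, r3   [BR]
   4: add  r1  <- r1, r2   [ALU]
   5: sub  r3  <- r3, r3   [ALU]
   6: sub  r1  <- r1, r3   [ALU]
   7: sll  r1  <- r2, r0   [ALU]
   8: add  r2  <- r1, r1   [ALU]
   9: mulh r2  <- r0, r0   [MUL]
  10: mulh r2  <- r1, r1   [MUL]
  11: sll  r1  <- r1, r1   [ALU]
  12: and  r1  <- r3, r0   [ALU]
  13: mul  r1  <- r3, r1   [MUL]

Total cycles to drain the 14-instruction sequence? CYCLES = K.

#0 head=0: and.ALU i0 RAW r2
#1 head=1: or.ALU mul.MUL i1&i2 2-wide
#2 head=3: bne.BR add.ALU i3&i4 2-wide
#3 head=5: sub.ALU i5 RAW r3
#4 head=6: sub.ALU i6 WAW r1
#5 head=7: sll.ALU i7 RAW r1
#6 head=8: add.ALU i8 WAW r2
#7 head=9: mulh.MUL i9 no-port MUL/MUL
#8 head=10: mulh.MUL sll.ALU i10&i11 2-wide
#9 head=12: and.ALU i12 RAW+WAW r1
#10 head=13: mul.MUL i13 tail

CYCLES = 11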